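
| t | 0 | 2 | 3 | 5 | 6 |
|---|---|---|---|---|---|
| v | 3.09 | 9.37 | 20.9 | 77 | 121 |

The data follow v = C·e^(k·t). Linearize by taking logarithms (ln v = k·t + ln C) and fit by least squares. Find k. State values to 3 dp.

Let Y = ln v. Fitting Y = k·t + ln C by least squares:
XᵀX = [[74.0000, 16.0000]; [16.0000, 5]], rhs = [64.0880, 15.5450]ᵀ  (here Σt = 16.0000, Σ(t)² = 74.0000, Σln v = 15.5450, Σt·ln v = 64.0880).
Solving (det = 114.0000): k = 0.62912, ln C = 1.09582.

k = 0.629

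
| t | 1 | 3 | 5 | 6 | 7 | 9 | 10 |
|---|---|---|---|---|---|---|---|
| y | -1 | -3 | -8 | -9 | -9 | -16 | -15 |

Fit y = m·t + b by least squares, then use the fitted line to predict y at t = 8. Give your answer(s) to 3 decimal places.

ŷ = -12.366

The normal equations are: 301·m + 41·b = -461;  41·m + 7·b = -61.
(Σt·t = 301, Σt = 41, Σ1 = 7, Σt·y = -461, Σy = -61.)
Eliminating b: 7·(row 1) − 41·(row 2) gives 426·m = 7·(-461) − 41·(-61) = -726, so m = -121/71.
Then b = ((-61) − 41·(-121/71))/7 = 90/71.
At t = 8: ŷ = (-121/71)·(8) + (90/71)·(1) = -878/71.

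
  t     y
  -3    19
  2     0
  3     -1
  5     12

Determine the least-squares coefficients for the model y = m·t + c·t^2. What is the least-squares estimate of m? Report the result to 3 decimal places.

Compute the Gram sums: Σt·t = 47, Σt·t^2 = 133, Σt^2·t^2 = 803.
Moment sums: Σt·y = 0, Σt^2·y = 462.
So MᵀM·[m, c]ᵀ = Mᵀy: [[47, 133]; [133, 803]]·[m, c]ᵀ = [0, 462]ᵀ.
det = 47·803 − 133² = 20052.
m = (0·803 − 133·462)/20052 = -10241/3342; c = (47·462 − 133·0)/20052 = 3619/3342.

m = -3.064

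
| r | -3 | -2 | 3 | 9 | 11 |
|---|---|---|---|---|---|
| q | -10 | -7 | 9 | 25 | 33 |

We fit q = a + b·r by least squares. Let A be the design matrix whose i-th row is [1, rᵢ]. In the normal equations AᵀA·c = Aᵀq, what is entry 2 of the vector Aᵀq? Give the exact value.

659

Entry 2 ↔ basis r, so (Aᵀq)_{2} = Σᵢ (r)·qᵢ = (-3)·(-10) + (-2)·(-7) + (3)·(9) + (9)·(25) + (11)·(33) = 659.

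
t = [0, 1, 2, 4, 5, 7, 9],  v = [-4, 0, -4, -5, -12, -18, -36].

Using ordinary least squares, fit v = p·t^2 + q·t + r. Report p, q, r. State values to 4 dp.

The normal equations are: 9860·p + 1270·q + 176·r = -4194;  1270·p + 176·q + 28·r = -538;  176·p + 28·q + 7·r = -79.
Inverting the 3×3 Gram matrix, [p, q, r]ᵀ = [-883/1551, 2429/1551, -1673/517]ᵀ.

p = -0.5693, q = 1.5661, r = -3.2360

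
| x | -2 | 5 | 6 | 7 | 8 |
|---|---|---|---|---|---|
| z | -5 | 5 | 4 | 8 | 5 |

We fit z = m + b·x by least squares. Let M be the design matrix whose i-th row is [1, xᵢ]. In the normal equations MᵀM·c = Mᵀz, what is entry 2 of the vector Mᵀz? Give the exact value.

Entry 2 ↔ basis x, so (Mᵀz)_{2} = Σᵢ (x)·zᵢ = (-2)·(-5) + (5)·(5) + (6)·(4) + (7)·(8) + (8)·(5) = 155.

155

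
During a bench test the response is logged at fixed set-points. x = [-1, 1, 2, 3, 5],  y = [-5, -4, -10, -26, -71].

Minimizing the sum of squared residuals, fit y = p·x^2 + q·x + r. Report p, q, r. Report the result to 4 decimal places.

p = -2.9762, q = 0.9048, r = -1.2000

Sums needed: Σx^2·x^2 = 724, Σx^2·x = 160, Σx^2 = 40, Σx·x = 40, Σx = 10, Σ1 = 5.
For Aᵀy: Σx^2·y = -2058, Σx·y = -452, Σy = -116.
Solving the 3×3 system (Gaussian elimination) gives p = -125/42, q = 19/21, r = -6/5.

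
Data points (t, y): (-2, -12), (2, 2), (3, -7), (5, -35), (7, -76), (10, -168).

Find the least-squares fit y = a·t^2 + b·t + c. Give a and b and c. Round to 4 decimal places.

The normal equations are: 13139·a + 1495·b + 191·c = -21502;  1495·a + 191·b + 25·c = -2380;  191·a + 25·b + 6·c = -296.
(Σt^2·t^2 = 13139, Σt^2·t = 1495, Σt^2 = 191, Σt·t = 191, Σt = 25, Σ1 = 6, Σt^2·y = -21502, Σt·y = -2380, Σy = -296.)
Row-reducing yields a = -741533/372324, b = 1054015/372324, c = 140959/62054.

a = -1.9916, b = 2.8309, c = 2.2716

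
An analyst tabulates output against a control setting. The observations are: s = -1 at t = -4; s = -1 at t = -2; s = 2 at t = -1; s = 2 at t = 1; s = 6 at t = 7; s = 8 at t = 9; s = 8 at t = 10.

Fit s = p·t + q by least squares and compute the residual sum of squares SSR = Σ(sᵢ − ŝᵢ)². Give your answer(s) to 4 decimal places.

Forming XᵀX = [[252, 20]; [20, 7]] and Xᵀs = [200, 24]ᵀ gives XᵀX·[p, q]ᵀ = Xᵀs.
Δ = 252·7 − 20² = 1364.
p = (200·7 − 20·24)/1364 = 230/341; q = (252·24 − 20·200)/1364 = 512/341.
Residuals: 67/341, -393/341, 400/341, -60/341, -76/341, 146/341, -84/341; SSR = 1046/341.

SSR = 3.0674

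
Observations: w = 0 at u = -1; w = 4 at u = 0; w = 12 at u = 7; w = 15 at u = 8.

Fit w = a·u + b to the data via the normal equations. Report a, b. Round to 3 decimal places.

a = 1.469, b = 2.608

Forming MᵀM = [[114, 14]; [14, 4]] and Mᵀw = [204, 31]ᵀ gives MᵀM·[a, b]ᵀ = Mᵀw.
Eliminating b: 4·(row 1) − 14·(row 2) gives 260·a = 4·204 − 14·31 = 382, so a = 191/130.
Then b = (31 − 14·(191/130))/4 = 339/130.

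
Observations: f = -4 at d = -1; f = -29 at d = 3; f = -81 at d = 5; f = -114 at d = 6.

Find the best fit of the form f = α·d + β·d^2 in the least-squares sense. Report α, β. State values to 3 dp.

The normal equations are: 71·α + 367·β = -1172;  367·α + 2003·β = -6394.
Δ = 71·2003 − 367² = 7524.
α = ((-1172)·2003 − 367·(-6394))/7524 = -51/418; β = (71·(-6394) − 367·(-1172))/7524 = -1325/418.

α = -0.122, β = -3.170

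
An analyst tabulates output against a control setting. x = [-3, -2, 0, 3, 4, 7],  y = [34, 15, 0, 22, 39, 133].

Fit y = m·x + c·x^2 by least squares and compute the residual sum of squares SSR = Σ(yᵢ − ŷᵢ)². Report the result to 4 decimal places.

SSR = 3.9028

Normal-equation sums: Σx·x = 87, Σx·x^2 = 399, Σx^2·x^2 = 2835.
Right-hand side: Σx·y = 1021, Σx^2·y = 7705.
MᵀM·[m, c]ᵀ = Mᵀy becomes [[87, 399]; [399, 2835]]·[m, c]ᵀ = [1021, 7705]ᵀ.
Δ = 87·2835 − 399² = 87444.
m = (1021·2835 − 399·7705)/87444 = -2140/1041; c = (87·7705 − 399·1021)/87444 = 21913/7287.
Residuals: 1867/2429, -2769/2429, 0, 2679/2429, -2165/2429, 14/347; SSR = 9480/2429.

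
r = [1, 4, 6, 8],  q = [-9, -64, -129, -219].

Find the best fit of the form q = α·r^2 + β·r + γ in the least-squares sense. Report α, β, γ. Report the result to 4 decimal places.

α = -2.9462, β = -3.4495, γ = -2.6897

The normal equations are: 5649·α + 793·β + 117·γ = -19693;  793·α + 117·β + 19·γ = -2791;  117·α + 19·β + 4·γ = -421.
(Σr^2·r^2 = 5649, Σr^2·r = 793, Σr^2 = 117, Σr·r = 117, Σr = 19, Σ1 = 4, Σr^2·q = -19693, Σr·q = -2791, Σq = -421.)
Inverting the 3×3 Gram matrix, [α, β, γ]ᵀ = [-19315/6556, -22615/6556, -8817/3278]ᵀ.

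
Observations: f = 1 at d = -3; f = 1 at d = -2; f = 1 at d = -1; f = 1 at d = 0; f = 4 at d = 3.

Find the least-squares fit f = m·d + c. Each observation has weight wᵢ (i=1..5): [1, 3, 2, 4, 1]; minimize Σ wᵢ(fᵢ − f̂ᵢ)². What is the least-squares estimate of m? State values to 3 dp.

m = 0.427

The normal equations are: 32·m + (-8)·c = 1;  (-8)·m + 11·c = 14.
(Σwᵢ·d·d = 32, Σwᵢ·d = -8, Σwᵢ·1 = 11, Σwᵢ·d·f = 1, Σwᵢ·f = 14.)
Δ = 32·11 − (-8)² = 288.
m = (1·11 − (-8)·14)/288 = 41/96; c = (32·14 − (-8)·1)/288 = 19/12.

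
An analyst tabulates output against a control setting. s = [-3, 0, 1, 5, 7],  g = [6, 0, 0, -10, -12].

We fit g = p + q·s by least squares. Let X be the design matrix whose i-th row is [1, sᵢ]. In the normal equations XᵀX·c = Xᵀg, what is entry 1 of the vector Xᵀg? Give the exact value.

-16

Entry 1 ↔ basis 1, so (Xᵀg)_{1} = Σᵢ gᵢ = (1)·(6) + (1)·(0) + (1)·(0) + (1)·(-10) + (1)·(-12) = -16.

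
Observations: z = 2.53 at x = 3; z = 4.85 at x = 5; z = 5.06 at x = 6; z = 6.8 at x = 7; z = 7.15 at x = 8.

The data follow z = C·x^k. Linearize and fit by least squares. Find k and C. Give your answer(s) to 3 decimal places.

With ln zᵢ as the transformed response and ln xᵢ as the regressor:
AᵀA = [[15.1183, 8.5252]; [8.5252, 5]], rhs = [14.2868, 8.0126]ᵀ  (here Σln x = 8.5252, Σ(ln x)² = 15.1183, Σln z = 8.0126, Σln x·ln z = 14.2868).
Slope k = (n·Σln x·ln z − Σln x·Σln z)/(n·Σ(ln x)² − (Σln x)²) = (5·14.2868 − 8.5252·8.0126)/2.9130 = 1.07282; ln C = (Σln z − k·Σln x)/n = -0.22667, so C = exp(-0.22667) = 0.79718.

k = 1.073, C = 0.797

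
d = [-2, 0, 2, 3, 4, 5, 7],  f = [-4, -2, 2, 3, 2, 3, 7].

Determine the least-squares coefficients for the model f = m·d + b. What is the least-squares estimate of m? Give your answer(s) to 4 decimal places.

m = 1.1392

The normal equations are: 107·m + 19·b = 93;  19·m + 7·b = 11.
(Σd·d = 107, Σd = 19, Σ1 = 7, Σd·f = 93, Σf = 11.)
Eliminating b: 7·(row 1) − 19·(row 2) gives 388·m = 7·93 − 19·11 = 442, so m = 221/194.
Then b = (11 − 19·(221/194))/7 = -295/194.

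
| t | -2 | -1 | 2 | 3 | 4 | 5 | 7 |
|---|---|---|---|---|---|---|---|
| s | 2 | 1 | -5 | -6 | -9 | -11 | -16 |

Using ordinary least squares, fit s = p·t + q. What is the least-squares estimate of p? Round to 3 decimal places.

Entries of MᵀM: Σt·t = 108, Σt = 18, Σ1 = 7.
Right-hand side: Σt·s = -236, Σs = -44.
So MᵀM·[p, q]ᵀ = Mᵀs: [[108, 18]; [18, 7]]·[p, q]ᵀ = [-236, -44]ᵀ.
Δ = 108·7 − 18² = 432.
p = ((-236)·7 − 18·(-44))/432 = -215/108; q = (108·(-44) − 18·(-236))/432 = -7/6.

p = -1.991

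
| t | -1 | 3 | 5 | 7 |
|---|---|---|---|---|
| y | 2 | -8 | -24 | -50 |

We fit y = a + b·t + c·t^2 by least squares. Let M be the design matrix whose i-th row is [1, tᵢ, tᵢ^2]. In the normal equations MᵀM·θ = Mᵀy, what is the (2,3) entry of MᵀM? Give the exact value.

494

Row 2 ↔ basis t, column 3 ↔ basis t^2, so (MᵀM)_{2,3} = Σᵢ (t)·(t^2) = (-1)·(1) + (3)·(9) + (5)·(25) + (7)·(49) = 494.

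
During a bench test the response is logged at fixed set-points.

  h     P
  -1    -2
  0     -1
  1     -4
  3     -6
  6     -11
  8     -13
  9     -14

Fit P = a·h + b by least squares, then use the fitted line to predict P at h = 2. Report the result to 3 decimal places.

Setting ∂/∂a … = 0 gives: 192·a + 26·b = -316;  26·a + 7·b = -51.
det = 192·7 − 26² = 668.
a = ((-316)·7 − 26·(-51))/668 = -443/334; b = (192·(-51) − 26·(-316))/668 = -394/167.
At h = 2: P̂ = (-443/334)·(2) + (-394/167)·(1) = -837/167.

P̂ = -5.012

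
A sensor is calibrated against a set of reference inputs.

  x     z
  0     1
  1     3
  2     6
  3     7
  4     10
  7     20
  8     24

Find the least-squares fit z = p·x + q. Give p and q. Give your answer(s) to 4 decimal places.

p = 2.8750, q = -0.1250

Sums needed: Σx·x = 143, Σx = 25, Σ1 = 7.
Moment sums: Σx·z = 408, Σz = 71.
MᵀM·[p, q]ᵀ = Mᵀz becomes [[143, 25]; [25, 7]]·[p, q]ᵀ = [408, 71]ᵀ.
Eliminating q: 7·(row 1) − 25·(row 2) gives 376·p = 7·408 − 25·71 = 1081, so p = 23/8.
Then q = (71 − 25·(23/8))/7 = -1/8.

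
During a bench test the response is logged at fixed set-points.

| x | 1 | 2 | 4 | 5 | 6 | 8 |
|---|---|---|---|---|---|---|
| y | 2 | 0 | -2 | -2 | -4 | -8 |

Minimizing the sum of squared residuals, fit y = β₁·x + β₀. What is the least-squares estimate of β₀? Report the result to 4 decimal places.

Sums needed: Σx·x = 146, Σx = 26, Σ1 = 6.
Right-hand side: Σx·y = -104, Σy = -14.
det = 146·6 − 26² = 200.
β₁ = ((-104)·6 − 26·(-14))/200 = -13/10; β₀ = (146·(-14) − 26·(-104))/200 = 33/10.

β₀ = 3.3000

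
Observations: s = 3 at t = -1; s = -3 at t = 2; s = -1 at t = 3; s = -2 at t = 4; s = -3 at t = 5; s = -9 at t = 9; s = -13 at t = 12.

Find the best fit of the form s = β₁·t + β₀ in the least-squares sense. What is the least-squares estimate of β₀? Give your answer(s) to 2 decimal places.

Sums needed: Σt·t = 280, Σt = 34, Σ1 = 7.
Right-hand side: Σt·s = -272, Σs = -28.
Eliminating β₀: 7·(row 1) − 34·(row 2) gives 804·β₁ = 7·(-272) − 34·(-28) = -952, so β₁ = -238/201.
Then β₀ = ((-28) − 34·(-238/201))/7 = 352/201.

β₀ = 1.75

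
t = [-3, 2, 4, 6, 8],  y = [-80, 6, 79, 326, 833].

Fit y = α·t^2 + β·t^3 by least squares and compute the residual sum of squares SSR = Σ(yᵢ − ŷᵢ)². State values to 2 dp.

From the data, Σt^2·t^2 = 5745, Σt^2·t^3 = 41357, Σt^3·t^3 = 313689.
Moment sums: Σt^2·y = 65616, Σt^3·y = 504176.
Normal equations: [[5745, 41357]; [41357, 313689]]·[α, β]ᵀ = [65616, 504176]ᵀ.
det = 5745·313689 − 41357² = 91741856.
α = (65616·313689 − 41357·504176)/91741856 = -8380919/2866933; β = (5745·504176 − 41357·65616)/91741856 = 5712819/2866933.
Residuals: 319744/2866933, 5022722/2866933, -5038005/2866933, 2364338/2866933, -429323/2866933; SSR = 19702546/2866933.

SSR = 6.87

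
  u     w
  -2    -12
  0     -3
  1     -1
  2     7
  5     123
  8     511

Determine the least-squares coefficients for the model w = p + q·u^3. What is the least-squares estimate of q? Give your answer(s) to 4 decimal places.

Compute the Gram sums: Σ1 = 6, Σu^3 = 638, Σu^3·u^3 = 277898.
For Aᵀw: Σw = 625, Σu^3·w = 277158.
AᵀA·[p, q]ᵀ = Aᵀw becomes [[6, 638]; [638, 277898]]·[p, q]ᵀ = [625, 277158]ᵀ.
Determinant 6·277898 − 638² = 1260344.
p = (625·277898 − 638·277158)/1260344 = -1570277/630172; q = (6·277158 − 638·625)/1260344 = 632099/630172.

q = 1.0031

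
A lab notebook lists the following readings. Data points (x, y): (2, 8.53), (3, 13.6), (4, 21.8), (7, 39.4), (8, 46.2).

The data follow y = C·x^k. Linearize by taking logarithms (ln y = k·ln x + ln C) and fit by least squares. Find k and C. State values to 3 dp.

Linearized form: ln y = k·ln x + ln C. From the 5 transformed points,
Σln x = 7.2034, Σ(ln x)² = 11.7199, Σln y = 15.3423, Σln x·ln y = 23.7450.
Equations: 11.7199·k + 7.2034·ln C = 23.7450;  7.2034·k + 5·ln C = 15.3423.
Slope k = (n·Σln x·ln y − Σln x·Σln y)/(n·Σ(ln x)² − (Σln x)²) = (5·23.7450 − 7.2034·15.3423)/6.7102 = 1.22321; ln C = (Σln y − k·Σln x)/n = 1.30621, so C = exp(1.30621) = 3.69215.

k = 1.223, C = 3.692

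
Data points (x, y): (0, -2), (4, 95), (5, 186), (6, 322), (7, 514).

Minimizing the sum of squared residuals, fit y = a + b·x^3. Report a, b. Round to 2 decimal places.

With design matrix M, MᵀM = [[5, 748]; [748, 184026]] and Mᵀy = [1115, 275184]ᵀ.
det = 5·184026 − 748² = 360626.
a = (1115·184026 − 748·275184)/360626 = -324321/180313; b = (5·275184 − 748·1115)/360626 = 270950/180313.

a = -1.80, b = 1.50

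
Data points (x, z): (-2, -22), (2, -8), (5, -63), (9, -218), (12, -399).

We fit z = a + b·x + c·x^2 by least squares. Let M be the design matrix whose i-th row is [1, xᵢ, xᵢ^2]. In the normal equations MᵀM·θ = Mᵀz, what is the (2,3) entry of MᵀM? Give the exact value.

Row 2 ↔ basis x, column 3 ↔ basis x^2, so (MᵀM)_{2,3} = Σᵢ (x)·(x^2) = (-2)·(4) + (2)·(4) + (5)·(25) + (9)·(81) + (12)·(144) = 2582.

2582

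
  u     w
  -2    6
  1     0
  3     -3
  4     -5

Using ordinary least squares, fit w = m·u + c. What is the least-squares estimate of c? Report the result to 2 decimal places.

c = 2.21

Normal-equation sums: Σu·u = 30, Σu = 6, Σ1 = 4.
Right-hand side: Σu·w = -41, Σw = -2.
MᵀM·[m, c]ᵀ = Mᵀw becomes [[30, 6]; [6, 4]]·[m, c]ᵀ = [-41, -2]ᵀ.
det = 30·4 − 6² = 84.
m = ((-41)·4 − 6·(-2))/84 = -38/21; c = (30·(-2) − 6·(-41))/84 = 31/14.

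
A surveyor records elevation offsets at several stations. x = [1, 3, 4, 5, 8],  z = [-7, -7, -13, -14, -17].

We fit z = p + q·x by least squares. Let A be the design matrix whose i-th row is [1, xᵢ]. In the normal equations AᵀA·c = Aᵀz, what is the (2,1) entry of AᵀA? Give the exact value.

Row 2 ↔ basis x, column 1 ↔ basis 1, so (AᵀA)_{2,1} = Σᵢ x = (1)·(1) + (3)·(1) + (4)·(1) + (5)·(1) + (8)·(1) = 21.

21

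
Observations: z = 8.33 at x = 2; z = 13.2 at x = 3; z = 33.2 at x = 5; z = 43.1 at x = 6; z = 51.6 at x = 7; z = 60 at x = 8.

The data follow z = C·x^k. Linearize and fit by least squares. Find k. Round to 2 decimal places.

k = 1.49

Let Y = ln z. Fitting Y = k·ln x + ln C by least squares:
Sums: Σln x = 9.2183, Σ(ln x)² = 15.5987, Σln z = 20.0040, Σln x·ln z = 32.8722.
Normal system: [[15.5987, 9.2183]; [9.2183, 6]]·[k, ln C]ᵀ = [32.8722, 20.0040]ᵀ.
Solving (det = 8.6152): k = 1.48922, ln C = 1.04600.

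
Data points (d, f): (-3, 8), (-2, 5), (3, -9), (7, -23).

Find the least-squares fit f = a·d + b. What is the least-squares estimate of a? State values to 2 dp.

a = -3.06

XᵀX·[a, b]ᵀ = Xᵀf reads: 71·a + 5·b = -222;  5·a + 4·b = -19.
Determinant 71·4 − 5² = 259.
a = ((-222)·4 − 5·(-19))/259 = -793/259; b = (71·(-19) − 5·(-222))/259 = -239/259.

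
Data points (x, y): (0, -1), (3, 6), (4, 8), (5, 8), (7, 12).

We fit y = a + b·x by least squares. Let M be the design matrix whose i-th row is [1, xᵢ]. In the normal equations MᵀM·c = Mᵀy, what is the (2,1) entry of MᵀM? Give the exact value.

19

Row 2 ↔ basis x, column 1 ↔ basis 1, so (MᵀM)_{2,1} = Σᵢ x = (0)·(1) + (3)·(1) + (4)·(1) + (5)·(1) + (7)·(1) = 19.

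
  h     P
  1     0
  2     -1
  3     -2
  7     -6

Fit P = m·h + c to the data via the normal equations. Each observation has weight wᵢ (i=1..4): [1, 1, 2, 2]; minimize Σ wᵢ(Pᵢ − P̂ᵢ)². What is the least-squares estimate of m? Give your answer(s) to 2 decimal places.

Compute the Gram sums: Σwᵢ·h·h = 121, Σwᵢ·h = 23, Σwᵢ·1 = 6.
And Σwᵢ·h·P = -98, Σwᵢ·P = -17.
Δ = 121·6 − 23² = 197.
m = ((-98)·6 − 23·(-17))/197 = -1; c = (121·(-17) − 23·(-98))/197 = 1.

m = -1.00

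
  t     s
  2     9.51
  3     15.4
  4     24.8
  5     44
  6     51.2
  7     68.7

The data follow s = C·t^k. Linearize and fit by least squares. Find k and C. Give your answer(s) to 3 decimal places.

k = 1.627, C = 2.845

Taking logs, ln s = k·ln t + ln C, so regress ln s on ln t.
Σln t = 8.5252, Σ(ln t)² = 13.1965, Σln s = 20.1472, Σln t·ln s = 30.3894.
Equations: 13.1965·k + 8.5252·ln C = 30.3894;  8.5252·k + 6·ln C = 20.1472.
Δ = 13.1965·6 − (8.5252)² = 6.5005; k = (30.3894·6 − 8.5252·20.1472)/6.5005 = 1.62728, ln C = (13.1965·20.1472 − 8.5252·30.3894)/6.5005 = 1.04573, so C = exp(1.04573) = 2.84547.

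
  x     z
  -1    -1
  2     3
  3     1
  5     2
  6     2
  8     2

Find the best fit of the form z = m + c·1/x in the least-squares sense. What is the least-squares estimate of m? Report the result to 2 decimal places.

Setting ∂/∂m … = 0 gives: 6·m + (13/40)·c = 9;  (13/40)·m + (20801/14400)·c = 229/60.
Eliminating c: (20801/14400)·(row 1) − (13/40)·(row 2) gives (8219/960)·m = (20801/14400)·9 − (13/40)·(229/60) = 56449/4800, so m = 56449/41095.
Then c = ((229/60) − (13/40)·(56449/41095))/(20801/14400) = 19176/8219.

m = 1.37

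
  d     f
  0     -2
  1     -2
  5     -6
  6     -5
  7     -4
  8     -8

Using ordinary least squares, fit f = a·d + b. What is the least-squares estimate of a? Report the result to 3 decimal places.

a = -0.607

The normal system MᵀM·[a, b]ᵀ = Mᵀf is [[175, 27]; [27, 6]]·[a, b]ᵀ = [-154, -27]ᵀ.
Δ = 175·6 − 27² = 321.
a = ((-154)·6 − 27·(-27))/321 = -65/107; b = (175·(-27) − 27·(-154))/321 = -189/107.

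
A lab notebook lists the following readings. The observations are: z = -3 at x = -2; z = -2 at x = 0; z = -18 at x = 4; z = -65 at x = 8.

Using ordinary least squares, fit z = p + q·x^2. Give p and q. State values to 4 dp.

The normal system AᵀA·[p, q]ᵀ = Aᵀz is [[4, 84]; [84, 4368]]·[p, q]ᵀ = [-88, -4460]ᵀ.
Δ = 4·4368 − 84² = 10416.
p = ((-88)·4368 − 84·(-4460))/10416 = -29/31; q = (4·(-4460) − 84·(-88))/10416 = -653/651.

p = -0.9355, q = -1.0031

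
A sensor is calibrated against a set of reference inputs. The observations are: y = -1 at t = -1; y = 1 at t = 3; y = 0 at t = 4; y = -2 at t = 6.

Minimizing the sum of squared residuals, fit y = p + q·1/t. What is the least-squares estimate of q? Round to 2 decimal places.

q = 0.74

Normal-equation sums: Σ1 = 4, Σ1/t = -1/4, Σ1/t·1/t = 173/144.
Moment sums: Σy = -2, Σ1/t·y = 1.
So AᵀA·[p, q]ᵀ = Aᵀy: [[4, -1/4]; [-1/4, 173/144]]·[p, q]ᵀ = [-2, 1]ᵀ.
Eliminating q: (173/144)·(row 1) − (-1/4)·(row 2) gives (683/144)·p = (173/144)·(-2) − (-1/4)·1 = -155/72, so p = -310/683.
Then q = (1 − (-1/4)·(-310/683))/(173/144) = 504/683.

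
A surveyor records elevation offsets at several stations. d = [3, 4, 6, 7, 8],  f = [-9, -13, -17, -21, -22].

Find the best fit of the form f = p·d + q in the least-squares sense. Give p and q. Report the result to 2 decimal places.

p = -2.60, q = -1.81

With design matrix X, XᵀX = [[174, 28]; [28, 5]] and Xᵀf = [-504, -82]ᵀ.
Determinant 174·5 − 28² = 86.
p = ((-504)·5 − 28·(-82))/86 = -112/43; q = (174·(-82) − 28·(-504))/86 = -78/43.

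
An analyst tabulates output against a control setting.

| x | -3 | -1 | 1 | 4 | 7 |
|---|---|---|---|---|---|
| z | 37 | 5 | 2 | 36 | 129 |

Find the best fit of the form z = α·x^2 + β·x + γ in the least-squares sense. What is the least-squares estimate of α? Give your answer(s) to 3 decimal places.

α = 3.053

Setting ∂/∂α … = 0 gives: 2740·α + 380·β + 76·γ = 7237;  380·α + 76·β + 8·γ = 933;  76·α + 8·β + 5·γ = 209.
(Σx^2·x^2 = 2740, Σx^2·x = 380, Σx^2 = 76, Σx·x = 76, Σx = 8, Σ1 = 5, Σx^2·z = 7237, Σx·z = 933, Σz = 209.)
Inverting the 3×3 Gram matrix, [α, β, γ]ᵀ = [15926/5217, -62809/20868, 373/1739]ᵀ.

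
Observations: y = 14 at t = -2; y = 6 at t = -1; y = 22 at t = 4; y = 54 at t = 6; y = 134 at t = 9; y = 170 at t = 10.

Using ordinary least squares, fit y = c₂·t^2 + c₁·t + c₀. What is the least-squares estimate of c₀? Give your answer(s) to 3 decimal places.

c₀ = 0.933

Normal-equation sums: Σt^2·t^2 = 18130, Σt^2·t = 2000, Σt^2 = 238, Σt·t = 238, Σt = 26, Σ1 = 6.
For Aᵀy: Σt^2·y = 30212, Σt·y = 3284, Σy = 400.
So AᵀA·[c₂, c₁, c₀]ᵀ = Aᵀy: [[18130, 2000, 238]; [2000, 238, 26]; [238, 26, 6]]·[c₂, c₁, c₀]ᵀ = [30212, 3284, 400]ᵀ.
Inverting the 3×3 Gram matrix, [c₂, c₁, c₀]ᵀ = [221902/113061, -316190/113061, 35148/37687]ᵀ.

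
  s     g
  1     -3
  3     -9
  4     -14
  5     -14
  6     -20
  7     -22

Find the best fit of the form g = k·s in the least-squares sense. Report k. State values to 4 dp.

k = -3.1618

With design matrix M, MᵀM = [[136]] and Mᵀg = [-430]ᵀ.
Hence k = -430 / 136 ≈ -3.16176.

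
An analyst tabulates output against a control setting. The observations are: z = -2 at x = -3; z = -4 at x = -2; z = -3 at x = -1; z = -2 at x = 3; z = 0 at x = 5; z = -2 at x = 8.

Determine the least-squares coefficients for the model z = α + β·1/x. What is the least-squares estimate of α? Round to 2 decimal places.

α = -1.83

Compute the Gram sums: Σ1 = 6, Σ1/x = -47/40, Σ1/x·1/x = 22001/14400.
Moment sums: Σz = -13, Σ1/x·z = 19/4.
Eliminating β: (22001/14400)·(row 1) − (-47/40)·(row 2) gives (1495/192)·α = (22001/14400)·(-13) − (-47/40)·(19/4) = -205643/14400, so α = -8941/4875.
Then β = ((19/4) − (-47/40)·(-8941/4875))/(22001/14400) = 552/325.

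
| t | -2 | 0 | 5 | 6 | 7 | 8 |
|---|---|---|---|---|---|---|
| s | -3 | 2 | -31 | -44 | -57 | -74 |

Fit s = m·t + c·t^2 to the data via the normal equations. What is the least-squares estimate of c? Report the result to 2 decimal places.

c = -1.05

Sums needed: Σt·t = 178, Σt·t^2 = 1188, Σt^2·t^2 = 8434.
Moment sums: Σt·s = -1404, Σt^2·s = -9900.
Δ = 178·8434 − 1188² = 89908.
m = ((-1404)·8434 − 1188·(-9900))/89908 = -2862/3211; c = (178·(-9900) − 1188·(-1404))/89908 = -3366/3211.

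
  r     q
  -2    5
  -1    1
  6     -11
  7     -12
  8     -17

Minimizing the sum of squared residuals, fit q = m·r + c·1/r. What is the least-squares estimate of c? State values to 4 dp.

c = 0.4084

XᵀX·[m, c]ᵀ = Xᵀq reads: 154·m + 5·c = -297;  5·m + (37081/28224)·c = -1541/168.
(Σr·r = 154, Σr·1/r = 5, Σ1/r·1/r = 37081/28224, Σr·q = -297, Σ1/r·q = -1541/168.)
Determinant 154·(37081/28224) − 5² = 357491/2016.
m = ((-297)·(37081/28224) − 5·(-1541/168))/(357491/2016) = -9718617/5004874; c = (154·(-1541/168) − 5·(-297))/(357491/2016) = 145992/357491.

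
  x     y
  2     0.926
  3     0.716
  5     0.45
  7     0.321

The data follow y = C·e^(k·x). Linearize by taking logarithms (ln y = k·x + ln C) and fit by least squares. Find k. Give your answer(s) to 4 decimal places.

Linearized form: ln y = k·x + ln C. From the 4 transformed points,
Σx = 17.0000, Σ(x)² = 87.0000, Σln y = -2.3458, Σx·ln y = -13.1027.
Equations: 87.0000·k + 17.0000·ln C = -13.1027;  17.0000·k + 4·ln C = -2.3458.
Slope k = (n·Σx·ln y − Σx·Σln y)/(n·Σ(x)² − (Σx)²) = (4·-13.1027 − 17.0000·-2.3458)/59.0000 = -0.21242; ln C = (Σln y − k·Σx)/n = 0.31633.

k = -0.2124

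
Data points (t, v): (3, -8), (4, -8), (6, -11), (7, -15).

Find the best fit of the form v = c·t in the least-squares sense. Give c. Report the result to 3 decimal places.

c = -2.064

Setting ∂/∂c … = 0 gives: 110·c = -227.
c = (-227)/110 = -2.06364.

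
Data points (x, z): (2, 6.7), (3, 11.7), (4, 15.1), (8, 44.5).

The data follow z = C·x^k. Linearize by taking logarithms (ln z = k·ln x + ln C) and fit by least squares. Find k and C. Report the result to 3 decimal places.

k = 1.356, C = 2.550

Linearized form: ln z = k·ln x + ln C. From the 4 transformed points,
Σln x = 5.2575, Σ(ln x)² = 7.9333, Σln z = 10.8719, Σln x·ln z = 15.6764.
Normal system: [[7.9333, 5.2575]; [5.2575, 4]]·[k, ln C]ᵀ = [15.6764, 10.8719]ᵀ.
Solving (det = 4.0919): k = 1.35558, ln C = 0.93624, so C = exp(0.93624) = 2.55036.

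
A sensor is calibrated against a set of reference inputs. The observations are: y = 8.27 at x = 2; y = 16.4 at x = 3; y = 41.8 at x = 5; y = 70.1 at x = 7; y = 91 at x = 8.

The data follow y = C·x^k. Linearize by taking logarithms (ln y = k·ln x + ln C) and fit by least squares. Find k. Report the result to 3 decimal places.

k = 1.728

With ln yᵢ as the transformed response and ln xᵢ as the regressor:
Over the data: Σln x = 7.4265, Σ(ln x)² = 12.3883, Σln y = 17.4036, Σln x·ln y = 28.1954.
Normal system: [[12.3883, 7.4265]; [7.4265, 5]]·[k, ln C]ᵀ = [28.1954, 17.4036]ᵀ.
Slope k = (n·Σln x·ln y − Σln x·Σln y)/(n·Σ(ln x)² − (Σln x)²) = (5·28.1954 − 7.4265·17.4036)/6.7880 = 1.72779; ln C = (Σln y − k·Σln x)/n = 0.91441.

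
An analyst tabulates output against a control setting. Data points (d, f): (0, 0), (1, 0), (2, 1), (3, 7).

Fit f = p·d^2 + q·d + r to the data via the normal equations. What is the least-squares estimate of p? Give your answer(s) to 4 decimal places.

p = 1.5000

The normal equations are: 98·p + 36·q + 14·r = 67;  36·p + 14·q + 6·r = 23;  14·p + 6·q + 4·r = 8.
(Σd^2·d^2 = 98, Σd^2·d = 36, Σd^2 = 14, Σd·d = 14, Σd = 6, Σ1 = 4, Σd^2·f = 67, Σd·f = 23, Σf = 8.)
Row-reducing yields p = 3/2, q = -23/10, r = 1/5.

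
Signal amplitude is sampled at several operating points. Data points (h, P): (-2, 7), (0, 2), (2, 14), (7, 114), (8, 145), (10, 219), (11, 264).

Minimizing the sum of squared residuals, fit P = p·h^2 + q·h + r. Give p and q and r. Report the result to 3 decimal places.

p = 1.981, q = 1.939, r = 2.514

Forming XᵀX = [[31170, 3186, 342]; [3186, 342, 36]; [342, 36, 7]] and XᵀP = [68794, 7066, 765]ᵀ gives XᵀX·[p, q, r]ᵀ = XᵀP.
Inverting the 3×3 Gram matrix, [p, q, r]ᵀ = [89207/45024, 261853/135072, 2695/1072]ᵀ.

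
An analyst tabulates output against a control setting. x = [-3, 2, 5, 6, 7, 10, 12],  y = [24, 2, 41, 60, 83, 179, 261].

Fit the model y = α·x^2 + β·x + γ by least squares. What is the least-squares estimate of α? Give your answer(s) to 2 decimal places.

α = 1.98

Entries of AᵀA: Σx^2·x^2 = 35155, Σx^2·x = 3393, Σx^2 = 367, Σx·x = 367, Σx = 39, Σ1 = 7.
Right-hand side: Σx^2·y = 62960, Σx·y = 6000, Σy = 650.
Row-reducing yields α = 651565/329371, β = -634965/329371, γ = -38510/329371.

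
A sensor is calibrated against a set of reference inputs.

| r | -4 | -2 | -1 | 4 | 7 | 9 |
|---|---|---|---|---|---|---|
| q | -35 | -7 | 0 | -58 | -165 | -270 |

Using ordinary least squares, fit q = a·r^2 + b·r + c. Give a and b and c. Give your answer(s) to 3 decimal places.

With design matrix X, XᵀX = [[9491, 1063, 167]; [1063, 167, 13]; [167, 13, 6]] and Xᵀq = [-31471, -3663, -535]ᵀ.
Row-reducing yields a = -117059/38724, b = -107183/38724, c = 6247/6454.

a = -3.023, b = -2.768, c = 0.968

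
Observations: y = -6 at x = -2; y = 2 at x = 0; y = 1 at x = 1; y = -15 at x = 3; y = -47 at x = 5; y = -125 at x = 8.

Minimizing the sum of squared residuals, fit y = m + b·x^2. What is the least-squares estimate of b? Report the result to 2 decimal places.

b = -1.99

Entries of AᵀA: Σ1 = 6, Σx^2 = 103, Σx^2·x^2 = 4819.
Moment sums: Σy = -190, Σx^2·y = -9333.
Eliminating b: 4819·(row 1) − 103·(row 2) gives 18305·m = 4819·(-190) − 103·(-9333) = 45689, so m = 6527/2615.
Then b = ((-9333) − 103·(6527/2615))/4819 = -5204/2615.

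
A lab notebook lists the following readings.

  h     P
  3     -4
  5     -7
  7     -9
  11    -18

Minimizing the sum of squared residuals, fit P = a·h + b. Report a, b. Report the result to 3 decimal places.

The normal system AᵀA·[a, b]ᵀ = AᵀP is [[204, 26]; [26, 4]]·[a, b]ᵀ = [-308, -38]ᵀ.
Determinant 204·4 − 26² = 140.
a = ((-308)·4 − 26·(-38))/140 = -61/35; b = (204·(-38) − 26·(-308))/140 = 64/35.

a = -1.743, b = 1.829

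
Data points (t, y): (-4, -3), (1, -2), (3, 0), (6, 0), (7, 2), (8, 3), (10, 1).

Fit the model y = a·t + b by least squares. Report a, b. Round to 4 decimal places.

The normal equations are: 275·a + 31·b = 58;  31·a + 7·b = 1.
(Σt·t = 275, Σt = 31, Σ1 = 7, Σt·y = 58, Σy = 1.)
Δ = 275·7 − 31² = 964.
a = (58·7 − 31·1)/964 = 375/964; b = (275·1 − 31·58)/964 = -1523/964.

a = 0.3890, b = -1.5799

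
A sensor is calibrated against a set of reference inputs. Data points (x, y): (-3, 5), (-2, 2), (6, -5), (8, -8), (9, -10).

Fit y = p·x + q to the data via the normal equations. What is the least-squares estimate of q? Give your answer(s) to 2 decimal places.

q = 0.85

The normal equations are: 194·p + 18·q = -203;  18·p + 5·q = -16.
Δ = 194·5 − 18² = 646.
p = ((-203)·5 − 18·(-16))/646 = -727/646; q = (194·(-16) − 18·(-203))/646 = 275/323.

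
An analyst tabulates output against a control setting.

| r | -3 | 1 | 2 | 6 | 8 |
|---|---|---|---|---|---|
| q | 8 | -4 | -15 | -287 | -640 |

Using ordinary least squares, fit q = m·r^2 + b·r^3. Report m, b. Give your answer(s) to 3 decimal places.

MᵀM·[m, b]ᵀ = Mᵀq reads: 5490·m + 40334·b = -51284;  40334·m + 309594·b = -390012.
(Σr^2·r^2 = 5490, Σr^2·r^3 = 40334, Σr^3·r^3 = 309594, Σr^2·q = -51284, Σr^3·q = -390012.)
Determinant 5490·309594 − 40334² = 72839504.
m = ((-51284)·309594 − 40334·(-390012))/72839504 = -9154668/4552469; b = (5490·(-390012) − 40334·(-51284))/72839504 = -4542314/4552469.

m = -2.011, b = -0.998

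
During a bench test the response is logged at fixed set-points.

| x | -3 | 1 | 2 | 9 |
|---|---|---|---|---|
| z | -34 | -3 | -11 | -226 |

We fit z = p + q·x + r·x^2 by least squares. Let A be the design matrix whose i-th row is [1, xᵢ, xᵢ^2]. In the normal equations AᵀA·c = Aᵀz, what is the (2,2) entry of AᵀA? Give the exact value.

95

Row 2 ↔ basis x, column 2 ↔ basis x, so (AᵀA)_{2,2} = Σᵢ (x)·(x) = (-3)·(-3) + (1)·(1) + (2)·(2) + (9)·(9) = 95.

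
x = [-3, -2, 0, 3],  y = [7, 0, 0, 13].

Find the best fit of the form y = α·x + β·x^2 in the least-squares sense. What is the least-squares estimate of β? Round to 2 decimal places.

With design matrix A, AᵀA = [[22, -8]; [-8, 178]] and Aᵀy = [18, 180]ᵀ.
Eliminating β: 178·(row 1) − (-8)·(row 2) gives 3852·α = 178·18 − (-8)·180 = 4644, so α = 129/107.
Then β = (180 − (-8)·(129/107))/178 = 114/107.

β = 1.07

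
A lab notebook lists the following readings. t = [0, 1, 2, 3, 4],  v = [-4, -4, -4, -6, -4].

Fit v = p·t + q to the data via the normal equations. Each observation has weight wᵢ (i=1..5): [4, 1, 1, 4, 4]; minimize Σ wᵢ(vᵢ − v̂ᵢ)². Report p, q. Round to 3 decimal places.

p = -0.173, q = -4.189

Setting ∂/∂p … = 0 gives: 105·p + 31·q = -148;  31·p + 14·q = -64.
Eliminating q: 14·(row 1) − 31·(row 2) gives 509·p = 14·(-148) − 31·(-64) = -88, so p = -88/509.
Then q = ((-64) − 31·(-88/509))/14 = -2132/509.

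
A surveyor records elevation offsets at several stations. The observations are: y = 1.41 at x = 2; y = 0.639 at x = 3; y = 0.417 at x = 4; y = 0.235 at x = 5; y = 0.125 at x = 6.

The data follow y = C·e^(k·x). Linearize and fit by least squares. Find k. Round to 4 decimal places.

k = -0.5846

Let Y = ln y. Fitting Y = k·x + ln C by least squares:
Over the data: Σx = 20.0000, Σ(x)² = 90.0000, Σln y = -4.5065, Σx·ln y = -23.8725.
Normal system: [[90.0000, 20.0000]; [20.0000, 5]]·[k, ln C]ᵀ = [-23.8725, -4.5065]ᵀ.
Slope k = (n·Σx·ln y − Σx·Σln y)/(n·Σ(x)² − (Σx)²) = (5·-23.8725 − 20.0000·-4.5065)/50.0000 = -0.58464; ln C = (Σln y − k·Σx)/n = 1.43724.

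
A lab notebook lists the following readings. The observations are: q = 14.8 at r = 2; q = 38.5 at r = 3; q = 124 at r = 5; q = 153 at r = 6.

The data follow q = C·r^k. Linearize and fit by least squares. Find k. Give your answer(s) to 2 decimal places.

k = 2.18

Taking logs, ln q = k·ln r + ln C, so regress ln q on ln r.
XᵀX = [[7.4881, 5.1930]; [5.1930, 4]], rhs = [22.6497, 16.1960]ᵀ  (here Σln r = 5.1930, Σ(ln r)² = 7.4881, Σln q = 16.1960, Σln r·ln q = 22.6497).
Solving (det = 2.9856): k = 2.17502, ln C = 1.22531.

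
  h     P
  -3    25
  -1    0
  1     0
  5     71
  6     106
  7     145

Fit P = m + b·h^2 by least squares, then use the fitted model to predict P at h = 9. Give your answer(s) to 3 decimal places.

Entries of MᵀM: Σ1 = 6, Σh^2 = 121, Σh^2·h^2 = 4405.
Right-hand side: ΣP = 347, Σh^2·P = 12921.
So MᵀM·[m, b]ᵀ = MᵀP: [[6, 121]; [121, 4405]]·[m, b]ᵀ = [347, 12921]ᵀ.
Eliminating b: 4405·(row 1) − 121·(row 2) gives 11789·m = 4405·347 − 121·12921 = -34906, so m = -34906/11789.
Then b = (12921 − 121·(-34906/11789))/4405 = 35539/11789.
At h = 9: P̂ = (-34906/11789)·(1) + (35539/11789)·(81) = 2843753/11789.

P̂ = 241.221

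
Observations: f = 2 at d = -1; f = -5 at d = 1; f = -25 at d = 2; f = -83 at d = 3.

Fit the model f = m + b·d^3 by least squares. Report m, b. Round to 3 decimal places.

From the data, Σ1 = 4, Σd^3 = 35, Σd^3·d^3 = 795.
And Σf = -111, Σd^3·f = -2448.
Normal equations: [[4, 35]; [35, 795]]·[m, b]ᵀ = [-111, -2448]ᵀ.
Δ = 4·795 − 35² = 1955.
m = ((-111)·795 − 35·(-2448))/1955 = -513/391; b = (4·(-2448) − 35·(-111))/1955 = -5907/1955.

m = -1.312, b = -3.021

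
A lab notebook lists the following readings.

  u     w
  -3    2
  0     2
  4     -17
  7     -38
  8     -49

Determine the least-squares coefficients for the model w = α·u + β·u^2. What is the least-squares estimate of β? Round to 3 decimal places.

β = -0.487

From the data, Σu·u = 138, Σu·u^2 = 892, Σu^2·u^2 = 6834.
Moment sums: Σu·w = -732, Σu^2·w = -5252.
XᵀX·[α, β]ᵀ = Xᵀw becomes [[138, 892]; [892, 6834]]·[α, β]ᵀ = [-732, -5252]ᵀ.
Eliminating β: 6834·(row 1) − 892·(row 2) gives 147428·α = 6834·(-732) − 892·(-5252) = -317704, so α = -79426/36857.
Then β = ((-5252) − 892·(-79426/36857))/6834 = -17958/36857.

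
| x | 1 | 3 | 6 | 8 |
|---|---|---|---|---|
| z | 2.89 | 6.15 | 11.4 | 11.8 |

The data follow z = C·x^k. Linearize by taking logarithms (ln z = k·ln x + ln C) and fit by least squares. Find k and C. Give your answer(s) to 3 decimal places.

Linearized form: ln z = k·ln x + ln C. From the 4 transformed points,
Σln x = 4.9698, Σ(ln x)² = 8.7414, Σln z = 7.7794, Σln x·ln z = 11.4883.
Normal system: [[8.7414, 4.9698]; [4.9698, 4]]·[k, ln C]ᵀ = [11.4883, 7.7794]ᵀ.
Slope k = (n·Σln x·ln z − Σln x·Σln z)/(n·Σ(ln x)² − (Σln x)²) = (4·11.4883 − 4.9698·7.7794)/10.2667 = 0.71015; ln C = (Σln z − k·Σln x)/n = 1.06252, so C = exp(1.06252) = 2.89366.

k = 0.710, C = 2.894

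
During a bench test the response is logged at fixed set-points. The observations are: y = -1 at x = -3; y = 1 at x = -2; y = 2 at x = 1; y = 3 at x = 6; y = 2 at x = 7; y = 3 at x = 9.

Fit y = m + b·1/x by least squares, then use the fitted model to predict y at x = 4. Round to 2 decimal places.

ŷ = 1.89

Normal-equation sums: Σ1 = 6, Σ1/x = 37/63, Σ1/x·1/x = 11285/7938.
For Mᵀy: Σy = 10, Σ1/x·y = 62/21.
Eliminating b: (11285/7938)·(row 1) − (37/63)·(row 2) gives (32486/3969)·m = (11285/7938)·10 − (37/63)·(62/21) = 49543/3969, so m = 1339/878.
Then b = ((62/21) − (37/63)·(1339/878))/(11285/7938) = 23499/16243.
At x = 4: ŷ = (1339/878)·(1) + (23499/16243)·(1/4) = 122585/64972.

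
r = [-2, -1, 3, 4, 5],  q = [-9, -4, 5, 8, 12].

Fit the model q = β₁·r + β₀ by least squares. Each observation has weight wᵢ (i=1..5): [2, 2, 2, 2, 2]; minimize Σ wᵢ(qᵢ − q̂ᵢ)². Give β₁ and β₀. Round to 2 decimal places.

β₁ = 2.77, β₀ = -2.58

The normal system XᵀWX·[β₁, β₀]ᵀ = XᵀWq is [[110, 18]; [18, 10]]·[β₁, β₀]ᵀ = [258, 24]ᵀ.
det = 110·10 − 18² = 776.
β₁ = (258·10 − 18·24)/776 = 537/194; β₀ = (110·24 − 18·258)/776 = -501/194.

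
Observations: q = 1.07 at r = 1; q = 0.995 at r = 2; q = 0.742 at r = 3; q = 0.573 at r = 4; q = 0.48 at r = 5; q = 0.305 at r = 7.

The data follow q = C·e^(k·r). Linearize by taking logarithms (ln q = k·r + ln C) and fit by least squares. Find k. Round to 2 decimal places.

k = -0.22

With ln qᵢ as the transformed response and rᵢ as the regressor:
Σr = 22.0000, Σ(r)² = 104.0000, Σln q = -2.7140, Σr·ln q = -15.0470.
Equations: 104.0000·k + 22.0000·ln C = -15.0470;  22.0000·k + 6·ln C = -2.7140.
Δ = 104.0000·6 − (22.0000)² = 140.0000; k = (-15.0470·6 − 22.0000·-2.7140)/140.0000 = -0.21838, ln C = (104.0000·-2.7140 − 22.0000·-15.0470)/140.0000 = 0.34839.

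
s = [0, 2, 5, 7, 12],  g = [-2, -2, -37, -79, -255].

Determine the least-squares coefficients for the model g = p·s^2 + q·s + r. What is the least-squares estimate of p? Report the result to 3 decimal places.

Entries of AᵀA: Σs^2·s^2 = 23778, Σs^2·s = 2204, Σs^2 = 222, Σs·s = 222, Σs = 26, Σ1 = 5.
And Σs^2·g = -41524, Σs·g = -3802, Σg = -375.
Solving the 3×3 system (Gaussian elimination) gives p = -4891/2425, q = 7402/2425, r = -641/485.

p = -2.017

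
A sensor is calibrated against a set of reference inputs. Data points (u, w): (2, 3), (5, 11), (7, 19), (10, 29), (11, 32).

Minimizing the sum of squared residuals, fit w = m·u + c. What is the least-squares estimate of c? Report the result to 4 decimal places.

Sums needed: Σu·u = 299, Σu = 35, Σ1 = 5.
Moment sums: Σu·w = 836, Σw = 94.
So AᵀA·[m, c]ᵀ = Aᵀw: [[299, 35]; [35, 5]]·[m, c]ᵀ = [836, 94]ᵀ.
Eliminating c: 5·(row 1) − 35·(row 2) gives 270·m = 5·836 − 35·94 = 890, so m = 89/27.
Then c = (94 − 35·(89/27))/5 = -577/135.

c = -4.2741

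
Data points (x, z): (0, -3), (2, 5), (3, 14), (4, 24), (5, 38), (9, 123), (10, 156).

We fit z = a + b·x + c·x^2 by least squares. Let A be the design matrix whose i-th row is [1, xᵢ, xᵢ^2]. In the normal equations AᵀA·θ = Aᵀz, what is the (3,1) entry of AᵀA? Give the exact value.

235

Row 3 ↔ basis x^2, column 1 ↔ basis 1, so (AᵀA)_{3,1} = Σᵢ x^2 = (0)·(1) + (4)·(1) + (9)·(1) + (16)·(1) + (25)·(1) + (81)·(1) + (100)·(1) = 235.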